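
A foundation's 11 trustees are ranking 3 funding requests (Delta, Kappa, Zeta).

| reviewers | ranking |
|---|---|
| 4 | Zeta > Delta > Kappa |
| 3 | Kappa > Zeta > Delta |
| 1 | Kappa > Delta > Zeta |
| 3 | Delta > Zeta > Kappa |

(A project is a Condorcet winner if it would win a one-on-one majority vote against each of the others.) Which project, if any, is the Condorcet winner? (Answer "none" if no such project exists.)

Zeta

Check each pair by majority over 11 ballots:
Delta vs Kappa: Delta wins 7–4.
Delta–Zeta: Zeta 7–4.
Kappa–Zeta: Zeta 7–4.
Only Zeta has no losses; Zeta is the Condorcet winner.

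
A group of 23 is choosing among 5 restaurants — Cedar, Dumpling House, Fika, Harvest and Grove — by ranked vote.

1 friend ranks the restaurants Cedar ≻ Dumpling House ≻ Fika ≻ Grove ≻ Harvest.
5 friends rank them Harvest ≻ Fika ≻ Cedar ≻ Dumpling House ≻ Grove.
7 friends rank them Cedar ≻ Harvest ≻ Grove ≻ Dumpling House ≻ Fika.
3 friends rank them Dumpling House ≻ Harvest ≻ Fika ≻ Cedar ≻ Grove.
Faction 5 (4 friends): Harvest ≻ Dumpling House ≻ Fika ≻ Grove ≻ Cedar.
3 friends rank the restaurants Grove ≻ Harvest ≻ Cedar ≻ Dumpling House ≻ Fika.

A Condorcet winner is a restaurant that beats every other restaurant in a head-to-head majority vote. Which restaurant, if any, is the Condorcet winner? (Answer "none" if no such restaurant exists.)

Harvest

Check each pair by majority over 23 ballots:
Cedar vs Dumpling House: 16 to 7, Cedar.
Cedar vs Fika: Cedar preferred on 1+7+3 = 11 ballots; Fika wins 12–11.
Cedar vs Harvest: 8 to 15, Harvest.
Cedar vs Grove: 16 to 7, Cedar.
Dumpling House vs Fika: Dumpling House preferred on 1+7+3+4+3 = 18 ballots; Dumpling House wins 18–5.
Dumpling House vs Harvest: Dumpling House is ranked higher on 1+3 = 4 ballots, Harvest on 19. Harvest wins 19–4.
Dumpling House vs Grove: Dumpling House preferred on 1+5+3+4 = 13 ballots; Dumpling House wins 13–10.
Fika vs Harvest: Fika is ranked higher on 1 ballot, Harvest on 22. Harvest wins 22–1.
Fika vs Grove: Fika preferred on 1+5+3+4 = 13 ballots; Fika wins 13–10.
Harvest vs Grove: 19 to 4, Harvest.
Harvest defeats every rival head-to-head and is the Condorcet winner.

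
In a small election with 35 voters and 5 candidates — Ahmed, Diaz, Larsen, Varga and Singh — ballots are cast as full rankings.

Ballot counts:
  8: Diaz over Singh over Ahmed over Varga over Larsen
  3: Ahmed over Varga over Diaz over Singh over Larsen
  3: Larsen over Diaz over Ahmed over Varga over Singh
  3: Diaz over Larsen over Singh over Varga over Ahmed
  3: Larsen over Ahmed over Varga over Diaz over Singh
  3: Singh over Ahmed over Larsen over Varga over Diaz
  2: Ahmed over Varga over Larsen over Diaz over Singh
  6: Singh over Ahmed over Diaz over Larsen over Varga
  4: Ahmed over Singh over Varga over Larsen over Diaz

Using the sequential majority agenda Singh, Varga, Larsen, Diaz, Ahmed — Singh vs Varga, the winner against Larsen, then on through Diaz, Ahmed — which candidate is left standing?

Round 1: Singh vs Varga — 24–11, Singh advances.
Round 2: Singh vs Larsen — 24–11, Singh advances.
Round 3: Singh vs Diaz — 13–22, Diaz advances.
Round 4: Diaz vs Ahmed — 14–21, Ahmed advances.
Ahmed survives the agenda.

Ahmed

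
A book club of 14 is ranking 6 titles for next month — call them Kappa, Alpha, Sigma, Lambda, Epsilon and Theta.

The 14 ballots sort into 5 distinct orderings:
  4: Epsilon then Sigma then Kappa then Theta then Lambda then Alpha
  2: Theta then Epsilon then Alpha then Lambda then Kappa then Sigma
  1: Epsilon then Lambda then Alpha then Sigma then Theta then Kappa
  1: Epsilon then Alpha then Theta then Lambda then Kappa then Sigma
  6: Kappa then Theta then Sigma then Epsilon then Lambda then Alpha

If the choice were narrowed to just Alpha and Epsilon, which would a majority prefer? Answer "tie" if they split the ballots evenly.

Epsilon

No ballot ranks Alpha above Epsilon: 0.
Ballots ranking Epsilon above Alpha: 14 − 0 = 14.
Epsilon wins the head-to-head 14–0.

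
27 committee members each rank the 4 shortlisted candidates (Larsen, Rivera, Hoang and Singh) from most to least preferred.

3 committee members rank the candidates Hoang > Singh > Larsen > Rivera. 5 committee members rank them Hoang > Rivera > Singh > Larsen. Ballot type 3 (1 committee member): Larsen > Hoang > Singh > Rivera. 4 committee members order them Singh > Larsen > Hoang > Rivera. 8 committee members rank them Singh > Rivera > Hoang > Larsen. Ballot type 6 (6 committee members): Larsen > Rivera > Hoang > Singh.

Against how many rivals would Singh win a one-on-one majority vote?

Singh against each rival (27 committee members):
Singh vs Larsen: Singh wins 20–7.
Singh vs Rivera: Singh preferred on 3+1+4+8 = 16 ballots; Singh wins 16–11.
Singh vs Hoang: Singh is ranked higher on 4+8 = 12 ballots, Hoang on 15. Hoang wins 15–12.
Singh beats Larsen, Rivera; loses to Hoang — 2 pairwise wins.

2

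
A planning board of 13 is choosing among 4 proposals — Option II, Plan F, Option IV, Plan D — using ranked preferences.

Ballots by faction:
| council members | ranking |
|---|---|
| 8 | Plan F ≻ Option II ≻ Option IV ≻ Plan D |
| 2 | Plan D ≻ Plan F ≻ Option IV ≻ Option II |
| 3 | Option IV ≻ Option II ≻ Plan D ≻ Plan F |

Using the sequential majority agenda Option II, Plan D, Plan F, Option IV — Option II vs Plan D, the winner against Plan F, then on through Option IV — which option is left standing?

Round 1: Option II vs Plan D — 11–2, Option II advances.
Round 2: Option II vs Plan F — 3–10, Plan F advances.
Round 3: Plan F vs Option IV — 10–3, Plan F advances.
Plan F survives the agenda.

Plan F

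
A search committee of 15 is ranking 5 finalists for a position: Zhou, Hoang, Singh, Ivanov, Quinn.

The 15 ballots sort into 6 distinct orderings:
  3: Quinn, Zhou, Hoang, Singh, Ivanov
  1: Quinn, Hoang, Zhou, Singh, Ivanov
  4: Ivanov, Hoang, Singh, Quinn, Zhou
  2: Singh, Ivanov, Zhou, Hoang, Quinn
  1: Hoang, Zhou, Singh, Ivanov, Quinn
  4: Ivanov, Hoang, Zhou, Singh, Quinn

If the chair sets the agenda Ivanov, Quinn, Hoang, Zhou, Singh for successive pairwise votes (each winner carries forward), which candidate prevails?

Round 1: Ivanov vs Quinn — 11–4, Ivanov advances.
Round 2: Ivanov vs Hoang — 10–5, Ivanov advances.
Round 3: Ivanov vs Zhou — 10–5, Ivanov advances.
Round 4: Ivanov vs Singh — 8–7, Ivanov advances.
Ivanov survives the agenda.

Ivanov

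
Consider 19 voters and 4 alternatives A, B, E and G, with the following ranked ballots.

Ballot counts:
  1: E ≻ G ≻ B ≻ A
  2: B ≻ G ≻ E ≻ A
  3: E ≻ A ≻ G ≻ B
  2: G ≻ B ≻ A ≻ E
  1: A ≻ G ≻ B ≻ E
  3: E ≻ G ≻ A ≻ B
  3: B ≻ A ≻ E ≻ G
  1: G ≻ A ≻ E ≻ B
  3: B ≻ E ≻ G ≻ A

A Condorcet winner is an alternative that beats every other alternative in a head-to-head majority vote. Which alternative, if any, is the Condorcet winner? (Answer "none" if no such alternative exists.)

none

Pairwise majorities:
A vs B: B, 11–8.
A vs E: E wins 12–7.
A vs G: A is ranked higher on 3+1+3 = 7 ballots, G on 12. G wins 12–7.
B vs E: 2+2+1+3+3 = 11 for B, 8 for E — B by 11–8.
B vs G: B is ranked higher on 2+3+3 = 8 ballots, G on 11. G wins 11–8.
E vs G: E wins 13–6.
Each alternative drops at least one matchup (A loses to B; B loses to G; E loses to B; G loses to E); the cycle B beats E beats G beats B rules out a Condorcet winner.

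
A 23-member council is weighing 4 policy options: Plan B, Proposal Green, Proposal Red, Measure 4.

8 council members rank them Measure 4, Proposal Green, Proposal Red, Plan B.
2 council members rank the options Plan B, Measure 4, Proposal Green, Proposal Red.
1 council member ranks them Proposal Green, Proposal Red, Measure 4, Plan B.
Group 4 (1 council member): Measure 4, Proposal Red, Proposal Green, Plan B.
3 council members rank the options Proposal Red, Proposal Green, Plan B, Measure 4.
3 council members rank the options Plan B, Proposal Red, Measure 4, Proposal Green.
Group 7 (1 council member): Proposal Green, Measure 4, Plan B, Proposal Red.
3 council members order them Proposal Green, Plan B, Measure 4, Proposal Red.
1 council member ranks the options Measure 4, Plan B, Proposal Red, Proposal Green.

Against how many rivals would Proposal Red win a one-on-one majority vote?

1

Proposal Red against each rival (23 council members):
Proposal Red vs Plan B: 8+1+1+3 = 13 for Proposal Red, 10 for Plan B — Proposal Red by 13–10.
Proposal Red vs Proposal Green: 8 to 15, Proposal Green.
Proposal Red vs Measure 4: Proposal Red preferred on 1+3+3 = 7 ballots; Measure 4 wins 16–7.
Proposal Red beats Plan B; loses to Proposal Green, Measure 4 — 1 pairwise win.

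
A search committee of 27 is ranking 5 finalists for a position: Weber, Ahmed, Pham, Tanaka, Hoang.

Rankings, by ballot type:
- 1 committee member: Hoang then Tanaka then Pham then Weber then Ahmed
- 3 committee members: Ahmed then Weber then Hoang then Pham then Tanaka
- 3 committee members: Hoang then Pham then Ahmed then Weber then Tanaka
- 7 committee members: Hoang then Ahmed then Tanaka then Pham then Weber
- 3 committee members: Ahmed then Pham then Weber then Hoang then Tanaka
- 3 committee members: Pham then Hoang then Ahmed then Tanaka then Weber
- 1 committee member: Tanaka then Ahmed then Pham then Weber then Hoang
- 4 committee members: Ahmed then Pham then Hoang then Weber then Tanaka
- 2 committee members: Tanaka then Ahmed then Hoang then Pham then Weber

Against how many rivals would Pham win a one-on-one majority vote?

2

Pham against each rival (27 committee members):
Pham vs Weber: 24 for Pham, 3 for Weber — Pham by 24–3.
Pham vs Ahmed: 7 to 20, Ahmed.
Pham vs Tanaka: Pham is ranked higher on 3+3+3+3+4 = 16 ballots, Tanaka on 11. Pham wins 16–11.
Pham vs Hoang: 3+3+1+4 = 11 for Pham, 16 for Hoang — Hoang by 16–11.
Pham beats Weber, Tanaka; loses to Ahmed, Hoang — 2 pairwise wins.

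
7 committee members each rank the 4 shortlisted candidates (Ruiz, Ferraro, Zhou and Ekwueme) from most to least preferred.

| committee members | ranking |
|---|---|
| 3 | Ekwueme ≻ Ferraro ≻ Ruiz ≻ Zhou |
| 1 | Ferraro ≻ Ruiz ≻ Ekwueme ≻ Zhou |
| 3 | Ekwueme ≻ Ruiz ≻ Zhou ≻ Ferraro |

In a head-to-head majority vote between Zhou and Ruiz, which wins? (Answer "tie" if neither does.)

No ballot ranks Zhou above Ruiz: 0.
Ballots ranking Ruiz above Zhou: 7 − 0 = 7.
Ruiz wins the head-to-head 7–0.

Ruiz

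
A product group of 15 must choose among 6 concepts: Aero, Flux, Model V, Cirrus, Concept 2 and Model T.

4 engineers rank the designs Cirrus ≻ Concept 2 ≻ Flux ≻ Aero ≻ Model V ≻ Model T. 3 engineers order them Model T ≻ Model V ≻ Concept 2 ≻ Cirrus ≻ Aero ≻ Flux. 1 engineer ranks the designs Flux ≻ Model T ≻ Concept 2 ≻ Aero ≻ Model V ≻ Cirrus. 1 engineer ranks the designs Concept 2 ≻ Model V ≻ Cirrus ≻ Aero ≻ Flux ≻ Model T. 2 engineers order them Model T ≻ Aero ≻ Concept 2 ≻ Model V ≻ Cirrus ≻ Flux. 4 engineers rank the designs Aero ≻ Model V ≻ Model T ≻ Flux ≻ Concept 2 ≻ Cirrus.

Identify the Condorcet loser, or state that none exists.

Flux

Pairwise majorities:
Aero vs Flux: 3+1+2+4 = 10 for Aero, 5 for Flux — Aero by 10–5.
Aero vs Model V: Aero is ranked higher on 4+1+2+4 = 11 ballots, Model V on 4. Aero wins 11–4.
Aero vs Cirrus: Cirrus wins 8–7.
Aero vs Concept 2: Concept 2 wins 9–6.
Aero vs Model T: 9 to 6, Aero.
Flux–Model V: Model V 10–5.
Flux vs Cirrus: Flux preferred on 1+4 = 5 ballots; Cirrus wins 10–5.
Flux vs Concept 2: Concept 2, 10–5.
Flux vs Model T: 6 to 9, Model T.
Model V vs Cirrus: Model V wins 11–4.
Model V vs Concept 2: Concept 2, 8–7.
Model V–Model T: Model V 9–6.
Cirrus vs Concept 2: Cirrus preferred on 4 ballots; Concept 2 wins 11–4.
Cirrus vs Model T: Cirrus is ranked higher on 4+1 = 5 ballots, Model T on 10. Model T wins 10–5.
Concept 2 vs Model T: Concept 2 is ranked higher on 4+1 = 5 ballots, Model T on 10. Model T wins 10–5.
Flux loses to every other design — it is the Condorcet loser.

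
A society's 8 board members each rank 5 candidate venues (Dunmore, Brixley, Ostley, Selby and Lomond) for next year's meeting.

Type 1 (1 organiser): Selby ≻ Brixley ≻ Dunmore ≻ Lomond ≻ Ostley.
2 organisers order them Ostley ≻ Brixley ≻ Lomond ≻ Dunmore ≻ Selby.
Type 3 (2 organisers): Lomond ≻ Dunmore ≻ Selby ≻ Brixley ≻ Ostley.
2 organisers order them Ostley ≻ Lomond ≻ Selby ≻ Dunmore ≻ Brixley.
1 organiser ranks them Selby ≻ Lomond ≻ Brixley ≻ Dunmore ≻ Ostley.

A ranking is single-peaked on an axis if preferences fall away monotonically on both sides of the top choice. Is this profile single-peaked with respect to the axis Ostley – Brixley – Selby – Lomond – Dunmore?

Axis positions: Ostley=1, Brixley=2, Selby=3, Lomond=4, Dunmore=5.
Type 1: ranking walks positions 3-2-5-4-1; Dunmore is ranked above Lomond even though Lomond lies between Dunmore and the peak Selby on the axis — preferences dip and rise again. Not single-peaked.
Type 2: ranking walks positions 1-2-4-5-3; Lomond is ranked above Selby even though Selby lies between Lomond and the peak Ostley on the axis — preferences dip and rise again. Not single-peaked.
Type 3 (peak Lomond at position 4): ranking walks positions 4-5-3-2-1, expanding outward from the peak — single-peaked.
Type 4: ranking walks positions 1-4-3-5-2; Lomond is ranked above Brixley even though Brixley lies between Lomond and the peak Ostley on the axis — preferences dip and rise again. Not single-peaked.
Type 5 (peak Selby at position 3): ranking walks positions 3-4-2-5-1, expanding outward from the peak — single-peaked.
Type 1 violates single-peakedness, so the profile is not single-peaked on this axis.

no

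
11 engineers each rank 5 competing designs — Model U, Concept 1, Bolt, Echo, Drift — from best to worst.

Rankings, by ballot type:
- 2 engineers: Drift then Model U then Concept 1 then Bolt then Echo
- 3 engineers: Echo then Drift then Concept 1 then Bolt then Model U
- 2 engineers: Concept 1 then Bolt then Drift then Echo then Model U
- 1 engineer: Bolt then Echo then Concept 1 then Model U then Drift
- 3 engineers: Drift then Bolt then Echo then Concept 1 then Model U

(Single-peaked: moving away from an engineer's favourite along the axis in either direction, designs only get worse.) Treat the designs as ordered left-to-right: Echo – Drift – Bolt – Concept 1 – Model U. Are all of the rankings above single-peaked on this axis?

no

Axis positions: Echo=1, Drift=2, Bolt=3, Concept 1=4, Model U=5.
Ballot type 1: ranking walks positions 2-5-4-3-1; Model U is ranked above Bolt even though Bolt lies between Model U and the peak Drift on the axis — preferences dip and rise again. Not single-peaked.
Ballot type 2: ranking walks positions 1-2-4-3-5; Concept 1 is ranked above Bolt even though Bolt lies between Concept 1 and the peak Echo on the axis — preferences dip and rise again. Not single-peaked.
Ballot type 3 (peak Concept 1 at position 4): ranking walks positions 4-3-2-1-5, expanding outward from the peak — single-peaked.
Ballot type 4: ranking walks positions 3-1-4-5-2; Echo is ranked above Drift even though Drift lies between Echo and the peak Bolt on the axis — preferences dip and rise again. Not single-peaked.
Ballot type 5 (peak Drift at position 2): ranking walks positions 2-3-1-4-5, expanding outward from the peak — single-peaked.
Ballot type 1 violates single-peakedness, so the profile is not single-peaked on this axis.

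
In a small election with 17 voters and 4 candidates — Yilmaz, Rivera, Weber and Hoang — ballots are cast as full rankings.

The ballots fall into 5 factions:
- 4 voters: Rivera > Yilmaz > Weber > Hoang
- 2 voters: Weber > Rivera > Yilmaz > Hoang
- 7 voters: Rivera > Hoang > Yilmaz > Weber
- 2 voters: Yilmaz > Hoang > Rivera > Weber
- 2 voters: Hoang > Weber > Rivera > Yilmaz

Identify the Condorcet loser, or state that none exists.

Weber

Head-to-head results (17 voters):
Yilmaz vs Rivera: Rivera, 15–2.
Yilmaz vs Weber: Yilmaz preferred on 4+7+2 = 13 ballots; Yilmaz wins 13–4.
Yilmaz vs Hoang: Yilmaz preferred on 4+2+2 = 8 ballots; Hoang wins 9–8.
Rivera vs Weber: Rivera is ranked higher on 4+7+2 = 13 ballots, Weber on 4. Rivera wins 13–4.
Rivera vs Hoang: Rivera wins 13–4.
Weber vs Hoang: 6 to 11, Hoang.
Weber loses to every other candidate — it is the Condorcet loser.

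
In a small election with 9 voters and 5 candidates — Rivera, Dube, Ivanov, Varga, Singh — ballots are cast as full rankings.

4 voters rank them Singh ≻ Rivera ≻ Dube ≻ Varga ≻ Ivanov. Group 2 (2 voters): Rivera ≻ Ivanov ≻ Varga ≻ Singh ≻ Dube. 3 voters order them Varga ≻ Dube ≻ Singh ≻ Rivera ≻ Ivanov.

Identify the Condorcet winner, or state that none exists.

Check each pair by majority over 9 ballots:
Rivera vs Dube: Rivera preferred on 4+2 = 6 ballots; Rivera wins 6–3.
Rivera vs Ivanov: 9 to 0, Rivera.
Rivera vs Varga: 4+2 = 6 for Rivera, 3 for Varga — Rivera by 6–3.
Rivera vs Singh: Rivera is ranked higher on 2 ballots, Singh on 7. Singh wins 7–2.
Dube vs Ivanov: 7 to 2, Dube.
Dube vs Varga: Dube preferred on 4 ballots; Varga wins 5–4.
Dube vs Singh: Dube is ranked higher on 3 ballots, Singh on 6. Singh wins 6–3.
Ivanov vs Varga: 2 to 7, Varga.
Ivanov vs Singh: Ivanov preferred on 2 ballots; Singh wins 7–2.
Varga vs Singh: Varga preferred on 2+3 = 5 ballots; Varga wins 5–4.
No candidate is unbeaten: Rivera loses to Singh; Dube loses to Rivera; Ivanov loses to Rivera; Varga loses to Rivera; Singh loses to Varga. In particular Rivera beats Varga beats Singh beats Rivera is a majority cycle — no Condorcet winner exists.

none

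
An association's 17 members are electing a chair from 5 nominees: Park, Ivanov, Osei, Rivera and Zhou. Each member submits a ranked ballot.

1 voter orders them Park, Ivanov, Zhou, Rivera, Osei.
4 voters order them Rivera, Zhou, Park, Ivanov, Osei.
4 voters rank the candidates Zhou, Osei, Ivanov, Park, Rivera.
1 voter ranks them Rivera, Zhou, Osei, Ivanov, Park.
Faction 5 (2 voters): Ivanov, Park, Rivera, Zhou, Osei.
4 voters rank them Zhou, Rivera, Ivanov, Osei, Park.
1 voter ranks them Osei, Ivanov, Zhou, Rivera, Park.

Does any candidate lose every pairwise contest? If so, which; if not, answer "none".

Park

Head-to-head results (17 voters):
Park vs Ivanov: 5 to 12, Ivanov.
Park vs Osei: Osei wins 10–7.
Park vs Rivera: 7 to 10, Rivera.
Park vs Zhou: Park preferred on 1+2 = 3 ballots; Zhou wins 14–3.
Ivanov vs Osei: Ivanov wins 11–6.
Ivanov vs Rivera: 8 to 9, Rivera.
Ivanov vs Zhou: 1+2+1 = 4 for Ivanov, 13 for Zhou — Zhou by 13–4.
Osei vs Rivera: Osei preferred on 4+1 = 5 ballots; Rivera wins 12–5.
Osei–Zhou: Zhou 16–1.
Rivera vs Zhou: 4+1+2 = 7 for Rivera, 10 for Zhou — Zhou by 10–7.
Only Park has no wins; Park is the Condorcet loser.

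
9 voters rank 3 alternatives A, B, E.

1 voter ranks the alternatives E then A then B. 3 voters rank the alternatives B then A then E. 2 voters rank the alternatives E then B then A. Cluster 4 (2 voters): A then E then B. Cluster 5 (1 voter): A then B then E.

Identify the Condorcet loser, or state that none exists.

none

Head-to-head results (9 voters):
A–B: B 5–4.
A vs E: 3+2+1 = 6 for A, 3 for E — A by 6–3.
B vs E: E, 5–4.
No alternative is winless: A beats E; B beats A; E beats B. There is no Condorcet loser.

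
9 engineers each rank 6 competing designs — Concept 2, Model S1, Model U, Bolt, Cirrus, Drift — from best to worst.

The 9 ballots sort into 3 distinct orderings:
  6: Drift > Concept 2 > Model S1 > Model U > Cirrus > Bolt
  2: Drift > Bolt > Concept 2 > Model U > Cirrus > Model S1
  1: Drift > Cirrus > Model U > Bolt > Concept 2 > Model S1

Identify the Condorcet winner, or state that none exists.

Drift

Pairwise majorities:
Concept 2 vs Model S1: 9 to 0, Concept 2.
Concept 2 vs Model U: Concept 2 preferred on 6+2 = 8 ballots; Concept 2 wins 8–1.
Concept 2 vs Bolt: 6 for Concept 2, 3 for Bolt — Concept 2 by 6–3.
Concept 2 vs Cirrus: Concept 2 is ranked higher on 6+2 = 8 ballots, Cirrus on 1. Concept 2 wins 8–1.
Concept 2 vs Drift: Concept 2 is ranked higher on 0 ballots, Drift on 9. Drift wins 9–0.
Model S1 vs Model U: Model S1 is ranked higher on 6 ballots, Model U on 3. Model S1 wins 6–3.
Model S1 vs Bolt: 6 to 3, Model S1.
Model S1 vs Cirrus: 6 to 3, Model S1.
Model S1 vs Drift: Model S1 preferred on 0 ballots; Drift wins 9–0.
Model U vs Bolt: Model U preferred on 6+1 = 7 ballots; Model U wins 7–2.
Model U vs Cirrus: 6+2 = 8 for Model U, 1 for Cirrus — Model U by 8–1.
Model U vs Drift: Model U is ranked higher on 0 ballots, Drift on 9. Drift wins 9–0.
Bolt vs Cirrus: 2 to 7, Cirrus.
Bolt vs Drift: Bolt is ranked higher on 0 ballots, Drift on 9. Drift wins 9–0.
Cirrus vs Drift: 0 for Cirrus, 9 for Drift — Drift by 9–0.
Only Drift has no losses; Drift is the Condorcet winner.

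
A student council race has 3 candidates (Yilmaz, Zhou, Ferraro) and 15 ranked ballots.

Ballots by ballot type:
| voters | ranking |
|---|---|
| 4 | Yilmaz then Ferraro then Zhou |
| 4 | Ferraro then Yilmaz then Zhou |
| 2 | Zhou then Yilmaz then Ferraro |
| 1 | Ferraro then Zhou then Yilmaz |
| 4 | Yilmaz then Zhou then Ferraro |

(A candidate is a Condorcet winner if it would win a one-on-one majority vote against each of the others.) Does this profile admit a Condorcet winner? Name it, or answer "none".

Check each pair by majority over 15 ballots:
Yilmaz vs Zhou: Yilmaz, 12–3.
Yilmaz–Ferraro: Yilmaz 10–5.
Zhou vs Ferraro: Ferraro wins 9–6.
Yilmaz wins every pairwise contest, so Yilmaz is the Condorcet winner.

Yilmaz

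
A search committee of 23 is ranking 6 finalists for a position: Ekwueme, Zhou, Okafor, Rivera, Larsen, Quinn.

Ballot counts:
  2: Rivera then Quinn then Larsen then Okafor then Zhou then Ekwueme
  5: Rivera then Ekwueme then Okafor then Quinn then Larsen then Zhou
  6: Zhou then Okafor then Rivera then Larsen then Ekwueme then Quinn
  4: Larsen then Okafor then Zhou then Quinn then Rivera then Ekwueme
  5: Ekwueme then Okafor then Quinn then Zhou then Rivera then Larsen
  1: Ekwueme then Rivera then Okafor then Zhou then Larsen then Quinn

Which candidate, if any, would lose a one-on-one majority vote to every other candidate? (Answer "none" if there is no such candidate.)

Head-to-head results (23 committee members):
Ekwueme vs Zhou: Zhou, 12–11.
Ekwueme vs Okafor: Ekwueme is ranked higher on 5+5+1 = 11 ballots, Okafor on 12. Okafor wins 12–11.
Ekwueme vs Rivera: 6 to 17, Rivera.
Ekwueme vs Larsen: Ekwueme is ranked higher on 5+5+1 = 11 ballots, Larsen on 12. Larsen wins 12–11.
Ekwueme vs Quinn: Ekwueme is ranked higher on 5+6+5+1 = 17 ballots, Quinn on 6. Ekwueme wins 17–6.
Zhou vs Okafor: Okafor wins 17–6.
Zhou vs Rivera: 6+4+5 = 15 for Zhou, 8 for Rivera — Zhou by 15–8.
Zhou vs Larsen: Zhou, 12–11.
Zhou vs Quinn: Quinn, 12–11.
Okafor vs Rivera: 6+4+5 = 15 for Okafor, 8 for Rivera — Okafor by 15–8.
Okafor vs Larsen: Okafor preferred on 5+6+5+1 = 17 ballots; Okafor wins 17–6.
Okafor vs Quinn: Okafor is ranked higher on 5+6+4+5+1 = 21 ballots, Quinn on 2. Okafor wins 21–2.
Rivera vs Larsen: Rivera wins 19–4.
Rivera vs Quinn: Rivera wins 14–9.
Larsen vs Quinn: Larsen is ranked higher on 6+4+1 = 11 ballots, Quinn on 12. Quinn wins 12–11.
No candidate is winless: Ekwueme beats Quinn; Zhou beats Ekwueme; Okafor beats Ekwueme; Rivera beats Ekwueme; Larsen beats Ekwueme; Quinn beats Zhou. There is no Condorcet loser.

none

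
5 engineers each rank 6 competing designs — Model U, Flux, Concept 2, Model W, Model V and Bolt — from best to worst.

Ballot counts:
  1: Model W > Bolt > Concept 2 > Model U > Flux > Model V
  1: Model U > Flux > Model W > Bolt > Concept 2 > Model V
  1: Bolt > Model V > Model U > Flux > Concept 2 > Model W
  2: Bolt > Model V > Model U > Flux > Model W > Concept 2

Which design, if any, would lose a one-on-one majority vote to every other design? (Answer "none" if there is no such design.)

Pairwise majorities:
Model U–Flux: Model U 5–0.
Model U vs Concept 2: Model U, 4–1.
Model U vs Model W: 4 to 1, Model U.
Model U vs Model V: Model V wins 3–2.
Model U vs Bolt: Bolt, 4–1.
Flux–Concept 2: Flux 4–1.
Flux vs Model W: Flux, 4–1.
Flux vs Model V: 2 to 3, Model V.
Flux vs Bolt: Flux is ranked higher on 1 ballot, Bolt on 4. Bolt wins 4–1.
Concept 2 vs Model W: Model W wins 4–1.
Concept 2 vs Model V: Concept 2 preferred on 1+1 = 2 ballots; Model V wins 3–2.
Concept 2 vs Bolt: Bolt wins 5–0.
Model W–Model V: Model V 3–2.
Model W vs Bolt: Model W preferred on 1+1 = 2 ballots; Bolt wins 3–2.
Model V vs Bolt: 0 to 5, Bolt.
Only Concept 2 has no wins; Concept 2 is the Condorcet loser.

Concept 2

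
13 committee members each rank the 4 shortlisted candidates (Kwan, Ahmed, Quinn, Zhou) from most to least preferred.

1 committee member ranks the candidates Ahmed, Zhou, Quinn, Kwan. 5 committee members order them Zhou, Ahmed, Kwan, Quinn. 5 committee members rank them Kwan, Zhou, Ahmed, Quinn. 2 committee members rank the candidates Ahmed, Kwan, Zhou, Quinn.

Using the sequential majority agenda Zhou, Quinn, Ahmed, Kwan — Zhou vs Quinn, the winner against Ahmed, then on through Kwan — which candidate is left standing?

Round 1: Zhou vs Quinn — 13–0, Zhou advances.
Round 2: Zhou vs Ahmed — 10–3, Zhou advances.
Round 3: Zhou vs Kwan — 6–7, Kwan advances.
Kwan survives the agenda.

Kwan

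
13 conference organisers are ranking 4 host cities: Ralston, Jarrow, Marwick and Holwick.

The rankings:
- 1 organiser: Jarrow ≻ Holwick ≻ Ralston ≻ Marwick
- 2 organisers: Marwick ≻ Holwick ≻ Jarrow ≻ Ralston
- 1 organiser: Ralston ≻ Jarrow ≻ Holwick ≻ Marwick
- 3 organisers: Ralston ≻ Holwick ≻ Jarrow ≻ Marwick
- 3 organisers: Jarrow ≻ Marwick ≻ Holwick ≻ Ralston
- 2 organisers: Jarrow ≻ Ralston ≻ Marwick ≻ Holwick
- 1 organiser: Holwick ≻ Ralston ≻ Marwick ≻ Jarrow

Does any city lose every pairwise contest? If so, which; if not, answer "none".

none

Pairwise majorities:
Ralston–Jarrow: Jarrow 8–5.
Ralston vs Marwick: 1+1+3+2+1 = 8 for Ralston, 5 for Marwick — Ralston by 8–5.
Ralston vs Holwick: Holwick, 7–6.
Jarrow vs Marwick: 10 to 3, Jarrow.
Jarrow vs Holwick: 1+1+3+2 = 7 for Jarrow, 6 for Holwick — Jarrow by 7–6.
Marwick vs Holwick: Marwick preferred on 2+3+2 = 7 ballots; Marwick wins 7–6.
No city is winless: Ralston beats Marwick; Jarrow beats Ralston; Marwick beats Holwick; Holwick beats Ralston. There is no Condorcet loser.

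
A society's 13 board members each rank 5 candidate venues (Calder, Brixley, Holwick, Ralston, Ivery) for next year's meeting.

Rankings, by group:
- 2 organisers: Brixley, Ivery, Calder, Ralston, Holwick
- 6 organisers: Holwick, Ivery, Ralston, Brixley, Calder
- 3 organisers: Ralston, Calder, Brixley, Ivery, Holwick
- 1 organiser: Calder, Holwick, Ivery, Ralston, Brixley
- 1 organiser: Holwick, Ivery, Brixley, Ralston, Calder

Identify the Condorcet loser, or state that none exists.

Calder

Pairwise majorities:
Calder vs Brixley: Brixley, 9–4.
Calder vs Holwick: Calder is ranked higher on 2+3+1 = 6 ballots, Holwick on 7. Holwick wins 7–6.
Calder vs Ralston: Ralston wins 10–3.
Calder vs Ivery: 4 to 9, Ivery.
Brixley vs Holwick: Holwick, 8–5.
Brixley vs Ralston: Ralston wins 10–3.
Brixley vs Ivery: Ivery wins 8–5.
Holwick–Ralston: Holwick 8–5.
Holwick vs Ivery: Holwick wins 8–5.
Ralston–Ivery: Ivery 10–3.
Calder loses to every other city — it is the Condorcet loser.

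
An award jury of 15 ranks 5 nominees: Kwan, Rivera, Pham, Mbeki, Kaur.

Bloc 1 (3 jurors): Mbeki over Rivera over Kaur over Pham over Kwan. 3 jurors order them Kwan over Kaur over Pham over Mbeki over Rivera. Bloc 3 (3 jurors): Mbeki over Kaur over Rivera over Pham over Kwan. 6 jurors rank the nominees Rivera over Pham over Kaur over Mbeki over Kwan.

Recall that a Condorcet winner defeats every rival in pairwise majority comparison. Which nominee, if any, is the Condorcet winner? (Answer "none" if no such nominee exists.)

none

Check each pair by majority over 15 ballots:
Kwan–Rivera: Rivera 12–3.
Kwan vs Pham: Kwan preferred on 3 ballots; Pham wins 12–3.
Kwan vs Mbeki: Mbeki wins 12–3.
Kwan–Kaur: Kaur 12–3.
Rivera vs Pham: Rivera preferred on 3+3+6 = 12 ballots; Rivera wins 12–3.
Rivera vs Mbeki: Rivera is ranked higher on 6 ballots, Mbeki on 9. Mbeki wins 9–6.
Rivera–Kaur: Rivera 9–6.
Pham vs Mbeki: Pham, 9–6.
Pham vs Kaur: Kaur, 9–6.
Mbeki vs Kaur: 3+3 = 6 for Mbeki, 9 for Kaur — Kaur by 9–6.
Every nominee loses at least once (Kwan loses to Rivera; Rivera loses to Mbeki; Pham loses to Rivera; Mbeki loses to Pham; Kaur loses to Rivera). The majority relation contains the cycle Rivera → Pham → Mbeki → Rivera, so there is no Condorcet winner.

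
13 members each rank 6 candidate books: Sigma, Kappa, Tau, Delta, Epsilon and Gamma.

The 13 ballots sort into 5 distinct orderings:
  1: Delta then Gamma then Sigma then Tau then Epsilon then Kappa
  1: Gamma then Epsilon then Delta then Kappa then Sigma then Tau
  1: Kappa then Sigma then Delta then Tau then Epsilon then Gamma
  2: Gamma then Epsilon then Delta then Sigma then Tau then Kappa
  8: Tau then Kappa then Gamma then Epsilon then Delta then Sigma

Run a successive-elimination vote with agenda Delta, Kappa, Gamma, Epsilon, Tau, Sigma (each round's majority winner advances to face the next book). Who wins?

Tau

Round 1: Delta vs Kappa — 4–9, Kappa advances.
Round 2: Kappa vs Gamma — 9–4, Kappa advances.
Round 3: Kappa vs Epsilon — 9–4, Kappa advances.
Round 4: Kappa vs Tau — 2–11, Tau advances.
Round 5: Tau vs Sigma — 8–5, Tau advances.
The agenda winner is Tau.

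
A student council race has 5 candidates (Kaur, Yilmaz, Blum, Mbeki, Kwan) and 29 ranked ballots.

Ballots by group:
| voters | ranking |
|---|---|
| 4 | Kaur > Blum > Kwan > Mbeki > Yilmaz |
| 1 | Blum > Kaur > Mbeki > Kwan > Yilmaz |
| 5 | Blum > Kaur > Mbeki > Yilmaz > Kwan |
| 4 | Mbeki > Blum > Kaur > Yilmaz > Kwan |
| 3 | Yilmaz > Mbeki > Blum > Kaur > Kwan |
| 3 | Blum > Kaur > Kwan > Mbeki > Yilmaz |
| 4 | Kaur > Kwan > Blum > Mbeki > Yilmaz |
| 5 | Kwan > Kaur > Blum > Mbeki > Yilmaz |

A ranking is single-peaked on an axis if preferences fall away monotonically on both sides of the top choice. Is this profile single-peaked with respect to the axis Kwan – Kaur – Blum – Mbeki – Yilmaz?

Axis positions: Kwan=1, Kaur=2, Blum=3, Mbeki=4, Yilmaz=5.
Group 1 (peak Kaur at position 2): ranking walks positions 2-3-1-4-5, expanding outward from the peak — single-peaked.
Group 2 (peak Blum at position 3): ranking walks positions 3-2-4-1-5, expanding outward from the peak — single-peaked.
Group 3 (peak Blum at position 3): ranking walks positions 3-2-4-5-1, expanding outward from the peak — single-peaked.
Group 4 (peak Mbeki at position 4): ranking walks positions 4-3-2-5-1, expanding outward from the peak — single-peaked.
Group 5 (peak Yilmaz at position 5): ranking walks positions 5-4-3-2-1, expanding outward from the peak — single-peaked.
Group 6 (peak Blum at position 3): ranking walks positions 3-2-1-4-5, expanding outward from the peak — single-peaked.
Group 7 (peak Kaur at position 2): ranking walks positions 2-1-3-4-5, expanding outward from the peak — single-peaked.
Group 8 (peak Kwan at position 1): ranking walks positions 1-2-3-4-5, expanding outward from the peak — single-peaked.
Every ranking is single-peaked on this axis.

yes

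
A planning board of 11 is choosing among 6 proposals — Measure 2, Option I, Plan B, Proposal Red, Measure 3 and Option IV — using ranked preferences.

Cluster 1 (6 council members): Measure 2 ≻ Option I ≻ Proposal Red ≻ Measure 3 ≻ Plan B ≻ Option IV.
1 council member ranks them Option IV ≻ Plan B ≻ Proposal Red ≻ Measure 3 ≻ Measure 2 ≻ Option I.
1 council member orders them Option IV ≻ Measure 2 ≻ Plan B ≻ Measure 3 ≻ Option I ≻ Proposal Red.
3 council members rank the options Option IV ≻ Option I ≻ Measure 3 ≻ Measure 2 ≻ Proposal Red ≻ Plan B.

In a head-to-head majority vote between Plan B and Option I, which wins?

Option I

Ballots ranking Plan B above Option I: 1 + 1 = 2.
Ballots ranking Option I above Plan B: 11 − 2 = 9.
Option I wins the head-to-head 9–2.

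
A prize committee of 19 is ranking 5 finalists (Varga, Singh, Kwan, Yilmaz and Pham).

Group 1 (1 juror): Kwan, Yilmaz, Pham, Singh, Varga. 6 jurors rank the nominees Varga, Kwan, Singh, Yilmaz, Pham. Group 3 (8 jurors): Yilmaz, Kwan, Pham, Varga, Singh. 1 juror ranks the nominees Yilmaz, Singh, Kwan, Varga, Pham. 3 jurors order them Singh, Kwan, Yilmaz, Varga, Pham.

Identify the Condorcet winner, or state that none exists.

Head-to-head results (19 jurors):
Varga vs Singh: Varga, 14–5.
Varga vs Kwan: Varga preferred on 6 ballots; Kwan wins 13–6.
Varga vs Yilmaz: Yilmaz, 13–6.
Varga vs Pham: 10 to 9, Varga.
Singh vs Kwan: Kwan, 15–4.
Singh vs Yilmaz: Yilmaz, 10–9.
Singh vs Pham: 10 to 9, Singh.
Kwan–Yilmaz: Kwan 10–9.
Kwan vs Pham: Kwan is ranked higher on 1+6+8+1+3 = 19 ballots, Pham on 0. Kwan wins 19–0.
Yilmaz vs Pham: Yilmaz preferred on 1+6+8+1+3 = 19 ballots; Yilmaz wins 19–0.
Only Kwan has no losses; Kwan is the Condorcet winner.

Kwan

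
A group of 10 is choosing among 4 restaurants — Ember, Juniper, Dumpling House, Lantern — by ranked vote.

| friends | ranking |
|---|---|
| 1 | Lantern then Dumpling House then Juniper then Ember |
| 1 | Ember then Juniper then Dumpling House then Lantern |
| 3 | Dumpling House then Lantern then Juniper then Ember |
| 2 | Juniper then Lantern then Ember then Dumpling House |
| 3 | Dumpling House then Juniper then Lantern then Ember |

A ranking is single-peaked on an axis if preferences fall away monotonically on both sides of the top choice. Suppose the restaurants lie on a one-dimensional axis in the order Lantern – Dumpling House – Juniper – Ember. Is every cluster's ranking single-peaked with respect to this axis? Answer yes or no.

Axis positions: Lantern=1, Dumpling House=2, Juniper=3, Ember=4.
Cluster 1 (peak Lantern at position 1): ranking walks positions 1-2-3-4, expanding outward from the peak — single-peaked.
Cluster 2 (peak Ember at position 4): ranking walks positions 4-3-2-1, expanding outward from the peak — single-peaked.
Cluster 3 (peak Dumpling House at position 2): ranking walks positions 2-1-3-4, expanding outward from the peak — single-peaked.
Cluster 4: ranking walks positions 3-1-4-2; Lantern is ranked above Dumpling House even though Dumpling House lies between Lantern and the peak Juniper on the axis — preferences dip and rise again. Not single-peaked.
Cluster 5 (peak Dumpling House at position 2): ranking walks positions 2-3-1-4, expanding outward from the peak — single-peaked.
Cluster 4 violates single-peakedness, so the profile is not single-peaked on this axis.

no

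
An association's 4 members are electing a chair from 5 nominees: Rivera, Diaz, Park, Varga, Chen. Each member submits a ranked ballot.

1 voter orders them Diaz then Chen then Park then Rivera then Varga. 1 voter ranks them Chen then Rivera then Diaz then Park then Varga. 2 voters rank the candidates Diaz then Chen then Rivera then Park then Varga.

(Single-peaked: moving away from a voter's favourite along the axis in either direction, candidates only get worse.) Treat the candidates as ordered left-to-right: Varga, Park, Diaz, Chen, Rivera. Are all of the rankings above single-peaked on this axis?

Axis positions: Varga=1, Park=2, Diaz=3, Chen=4, Rivera=5.
Bloc 1 (peak Diaz at position 3): ranking walks positions 3-4-2-5-1, expanding outward from the peak — single-peaked.
Bloc 2 (peak Chen at position 4): ranking walks positions 4-5-3-2-1, expanding outward from the peak — single-peaked.
Bloc 3 (peak Diaz at position 3): ranking walks positions 3-4-5-2-1, expanding outward from the peak — single-peaked.
Every ranking is single-peaked on this axis.

yes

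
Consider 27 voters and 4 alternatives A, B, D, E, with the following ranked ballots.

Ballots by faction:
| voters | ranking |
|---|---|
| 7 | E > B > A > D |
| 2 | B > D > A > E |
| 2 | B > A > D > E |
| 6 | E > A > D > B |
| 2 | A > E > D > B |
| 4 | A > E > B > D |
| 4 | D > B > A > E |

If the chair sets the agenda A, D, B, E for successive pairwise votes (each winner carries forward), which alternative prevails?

E

Round 1: A vs D — 21–6, A advances.
Round 2: A vs B — 12–15, B advances.
Round 3: B vs E — 8–19, E advances.
E survives the agenda.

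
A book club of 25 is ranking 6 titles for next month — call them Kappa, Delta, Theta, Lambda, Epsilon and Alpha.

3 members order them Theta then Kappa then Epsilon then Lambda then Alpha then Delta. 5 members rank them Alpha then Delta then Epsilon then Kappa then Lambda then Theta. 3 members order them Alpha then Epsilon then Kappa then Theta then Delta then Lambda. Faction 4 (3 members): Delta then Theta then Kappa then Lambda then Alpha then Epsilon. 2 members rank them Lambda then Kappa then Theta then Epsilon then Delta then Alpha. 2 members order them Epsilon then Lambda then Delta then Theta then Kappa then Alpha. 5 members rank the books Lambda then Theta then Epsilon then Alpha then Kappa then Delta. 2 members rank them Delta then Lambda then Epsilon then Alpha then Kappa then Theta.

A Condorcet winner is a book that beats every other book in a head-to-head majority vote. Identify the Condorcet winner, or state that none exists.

Head-to-head results (25 members):
Kappa vs Delta: Kappa preferred on 3+3+2+5 = 13 ballots; Kappa wins 13–12.
Kappa vs Theta: 12 to 13, Theta.
Kappa vs Lambda: 3+5+3+3 = 14 for Kappa, 11 for Lambda — Kappa by 14–11.
Kappa vs Epsilon: Kappa is ranked higher on 3+3+2 = 8 ballots, Epsilon on 17. Epsilon wins 17–8.
Kappa vs Alpha: Kappa preferred on 3+3+2+2 = 10 ballots; Alpha wins 15–10.
Delta vs Theta: Delta is ranked higher on 5+3+2+2 = 12 ballots, Theta on 13. Theta wins 13–12.
Delta vs Lambda: 13 to 12, Delta.
Delta vs Epsilon: 10 to 15, Epsilon.
Delta vs Alpha: Delta is ranked higher on 3+2+2+2 = 9 ballots, Alpha on 16. Alpha wins 16–9.
Theta vs Lambda: Theta is ranked higher on 3+3+3 = 9 ballots, Lambda on 16. Lambda wins 16–9.
Theta vs Epsilon: 3+3+2+5 = 13 for Theta, 12 for Epsilon — Theta by 13–12.
Theta vs Alpha: Theta preferred on 3+3+2+2+5 = 15 ballots; Theta wins 15–10.
Lambda vs Epsilon: Lambda is ranked higher on 3+2+5+2 = 12 ballots, Epsilon on 13. Epsilon wins 13–12.
Lambda vs Alpha: 17 to 8, Lambda.
Epsilon vs Alpha: 3+2+2+5+2 = 14 for Epsilon, 11 for Alpha — Epsilon by 14–11.
Every book loses at least once (Kappa loses to Theta; Delta loses to Kappa; Theta loses to Lambda; Lambda loses to Kappa; Epsilon loses to Theta; Alpha loses to Theta). The majority relation contains the cycle Kappa → Lambda → Theta → Kappa, so there is no Condorcet winner.

none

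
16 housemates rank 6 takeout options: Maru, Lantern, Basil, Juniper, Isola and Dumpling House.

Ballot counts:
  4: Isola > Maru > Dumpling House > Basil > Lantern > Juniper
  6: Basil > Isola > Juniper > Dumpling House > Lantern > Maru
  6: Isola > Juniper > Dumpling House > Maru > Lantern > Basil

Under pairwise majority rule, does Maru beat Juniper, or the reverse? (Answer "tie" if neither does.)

Juniper

Ballots ranking Maru above Juniper: 4.
Ballots ranking Juniper above Maru: 16 − 4 = 12.
Juniper wins the head-to-head 12–4.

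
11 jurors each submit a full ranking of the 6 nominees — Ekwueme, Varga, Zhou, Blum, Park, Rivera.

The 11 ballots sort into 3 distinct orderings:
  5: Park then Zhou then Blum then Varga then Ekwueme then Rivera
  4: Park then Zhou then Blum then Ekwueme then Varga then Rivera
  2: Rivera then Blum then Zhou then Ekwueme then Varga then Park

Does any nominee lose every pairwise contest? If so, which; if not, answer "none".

Rivera

Pairwise majorities:
Ekwueme vs Varga: Ekwueme wins 6–5.
Ekwueme–Zhou: Zhou 11–0.
Ekwueme vs Blum: Ekwueme is ranked higher on 0 ballots, Blum on 11. Blum wins 11–0.
Ekwueme vs Park: 2 for Ekwueme, 9 for Park — Park by 9–2.
Ekwueme vs Rivera: 9 to 2, Ekwueme.
Varga vs Zhou: 0 to 11, Zhou.
Varga–Blum: Blum 11–0.
Varga vs Park: Park, 9–2.
Varga vs Rivera: 5+4 = 9 for Varga, 2 for Rivera — Varga by 9–2.
Zhou vs Blum: 5+4 = 9 for Zhou, 2 for Blum — Zhou by 9–2.
Zhou vs Park: Zhou is ranked higher on 2 ballots, Park on 9. Park wins 9–2.
Zhou–Rivera: Zhou 9–2.
Blum vs Park: Blum is ranked higher on 2 ballots, Park on 9. Park wins 9–2.
Blum vs Rivera: 9 to 2, Blum.
Park vs Rivera: 5+4 = 9 for Park, 2 for Rivera — Park by 9–2.
Only Rivera has no wins; Rivera is the Condorcet loser.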